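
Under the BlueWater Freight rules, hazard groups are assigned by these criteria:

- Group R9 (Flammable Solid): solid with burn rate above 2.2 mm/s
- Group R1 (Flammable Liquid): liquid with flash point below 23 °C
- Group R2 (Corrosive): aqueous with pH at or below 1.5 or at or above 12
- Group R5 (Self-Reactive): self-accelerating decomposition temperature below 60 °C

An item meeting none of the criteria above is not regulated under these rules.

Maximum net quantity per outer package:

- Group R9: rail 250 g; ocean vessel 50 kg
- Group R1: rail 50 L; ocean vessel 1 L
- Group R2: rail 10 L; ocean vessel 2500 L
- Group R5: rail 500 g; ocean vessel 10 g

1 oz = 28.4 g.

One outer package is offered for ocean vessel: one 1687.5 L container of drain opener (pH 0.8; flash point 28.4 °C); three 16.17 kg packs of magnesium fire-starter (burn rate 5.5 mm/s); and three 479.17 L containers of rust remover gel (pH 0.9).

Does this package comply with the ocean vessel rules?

With pH 0.8 (≤ 1.5), the drain opener falls in Group R2.
Magnesium fire-starter: burn rate 5.5 mm/s > 2.2 mm/s → Group R9 (Flammable Solid).
pH 0.9 meets the Group R2 criterion (Corrosive), so the rust remover gel is Group R2.
Total Group R2: 1687.5 L + (three 479.17 L containers = 1437.51 L) = 3125.01 L.
3125.01 L exceeds the ocean vessel limit of 2500 L for Group R2.
Group R9 quantity: three 16.17 kg packs = 48.51 kg.
48.51 kg is within the ocean vessel limit of 50 kg for Group R9.

No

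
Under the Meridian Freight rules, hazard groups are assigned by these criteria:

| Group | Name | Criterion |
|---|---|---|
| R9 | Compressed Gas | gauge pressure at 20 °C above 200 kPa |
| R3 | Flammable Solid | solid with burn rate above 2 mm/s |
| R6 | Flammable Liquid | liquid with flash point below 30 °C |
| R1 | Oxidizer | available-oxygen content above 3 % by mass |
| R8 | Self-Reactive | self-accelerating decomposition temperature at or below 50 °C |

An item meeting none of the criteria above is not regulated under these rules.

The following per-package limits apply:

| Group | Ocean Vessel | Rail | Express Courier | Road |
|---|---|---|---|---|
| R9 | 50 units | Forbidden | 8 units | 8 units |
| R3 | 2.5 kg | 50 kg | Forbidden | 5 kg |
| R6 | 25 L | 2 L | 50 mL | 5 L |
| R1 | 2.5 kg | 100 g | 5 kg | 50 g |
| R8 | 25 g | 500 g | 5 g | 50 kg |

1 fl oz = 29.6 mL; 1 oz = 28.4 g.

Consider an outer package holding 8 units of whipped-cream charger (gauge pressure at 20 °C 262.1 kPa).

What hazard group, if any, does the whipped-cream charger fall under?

Whipped-cream charger: gauge pressure at 20 °C 262.1 kPa > 200 kPa → Group R9 (Compressed Gas).

Group R9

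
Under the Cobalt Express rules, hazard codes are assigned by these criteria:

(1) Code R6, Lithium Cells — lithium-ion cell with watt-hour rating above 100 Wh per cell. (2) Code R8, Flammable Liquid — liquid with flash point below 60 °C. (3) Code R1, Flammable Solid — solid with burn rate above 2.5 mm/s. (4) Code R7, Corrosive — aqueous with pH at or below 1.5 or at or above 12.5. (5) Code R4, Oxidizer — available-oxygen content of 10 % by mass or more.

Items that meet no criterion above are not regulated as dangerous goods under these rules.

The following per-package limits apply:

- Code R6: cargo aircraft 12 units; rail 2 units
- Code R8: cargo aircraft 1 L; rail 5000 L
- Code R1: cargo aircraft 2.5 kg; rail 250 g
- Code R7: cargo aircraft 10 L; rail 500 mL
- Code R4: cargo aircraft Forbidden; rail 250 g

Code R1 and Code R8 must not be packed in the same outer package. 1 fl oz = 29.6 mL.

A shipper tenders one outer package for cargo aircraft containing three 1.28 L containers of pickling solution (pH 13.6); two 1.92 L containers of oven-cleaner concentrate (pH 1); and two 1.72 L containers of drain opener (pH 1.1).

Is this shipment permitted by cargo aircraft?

No

The pickling solution has pH 13.6, which is ≥ 12.5, so it is Code R7 (Corrosive).
The oven-cleaner concentrate has pH 1, which is ≤ 1.5, so it is Code R7 (Corrosive).
Drain opener: pH 1.1 ≤ 1.5 → Code R7 (Corrosive).
Code R7 net quantity: (three 1.28 L containers = 3.84 L) + (two 1.92 L containers = 3.84 L) + (two 1.72 L containers = 3.44 L) = 11.12 L.
11.12 L exceeds the cargo aircraft limit of 10 L for Code R7.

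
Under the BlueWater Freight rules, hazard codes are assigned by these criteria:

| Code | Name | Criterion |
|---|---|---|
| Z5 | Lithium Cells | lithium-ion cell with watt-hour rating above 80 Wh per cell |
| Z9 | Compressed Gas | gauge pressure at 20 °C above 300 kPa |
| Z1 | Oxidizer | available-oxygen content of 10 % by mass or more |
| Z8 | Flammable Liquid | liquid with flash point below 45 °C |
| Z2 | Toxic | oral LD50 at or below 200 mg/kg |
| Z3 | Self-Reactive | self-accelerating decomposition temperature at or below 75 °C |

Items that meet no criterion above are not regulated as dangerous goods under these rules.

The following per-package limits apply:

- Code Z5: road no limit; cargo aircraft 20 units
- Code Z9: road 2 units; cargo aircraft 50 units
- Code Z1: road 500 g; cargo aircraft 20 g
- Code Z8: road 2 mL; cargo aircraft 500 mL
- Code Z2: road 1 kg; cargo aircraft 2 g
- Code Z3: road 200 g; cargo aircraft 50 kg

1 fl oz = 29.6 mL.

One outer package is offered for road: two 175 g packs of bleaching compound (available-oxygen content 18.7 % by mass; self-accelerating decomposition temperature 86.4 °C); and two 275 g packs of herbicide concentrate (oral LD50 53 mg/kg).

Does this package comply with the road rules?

The bleaching compound has available-oxygen content 18.7 % by mass, which is ≥ 10 % by mass, so it is Code Z1 (Oxidizer).
Herbicide concentrate: oral LD50 53 mg/kg ≤ 200 mg/kg → Code Z2 (Toxic).
Code Z1 quantity: two 175 g packs = 350 g.
350 g ≤ 500 g (road limit, Code Z1) — within limit.
Code Z2 quantity: two 275 g packs = 550 g.
550 g ≤ 1 kg (road limit, Code Z2) — within limit.
Every hazard code is within its road limit and no segregation rule is violated.

Yes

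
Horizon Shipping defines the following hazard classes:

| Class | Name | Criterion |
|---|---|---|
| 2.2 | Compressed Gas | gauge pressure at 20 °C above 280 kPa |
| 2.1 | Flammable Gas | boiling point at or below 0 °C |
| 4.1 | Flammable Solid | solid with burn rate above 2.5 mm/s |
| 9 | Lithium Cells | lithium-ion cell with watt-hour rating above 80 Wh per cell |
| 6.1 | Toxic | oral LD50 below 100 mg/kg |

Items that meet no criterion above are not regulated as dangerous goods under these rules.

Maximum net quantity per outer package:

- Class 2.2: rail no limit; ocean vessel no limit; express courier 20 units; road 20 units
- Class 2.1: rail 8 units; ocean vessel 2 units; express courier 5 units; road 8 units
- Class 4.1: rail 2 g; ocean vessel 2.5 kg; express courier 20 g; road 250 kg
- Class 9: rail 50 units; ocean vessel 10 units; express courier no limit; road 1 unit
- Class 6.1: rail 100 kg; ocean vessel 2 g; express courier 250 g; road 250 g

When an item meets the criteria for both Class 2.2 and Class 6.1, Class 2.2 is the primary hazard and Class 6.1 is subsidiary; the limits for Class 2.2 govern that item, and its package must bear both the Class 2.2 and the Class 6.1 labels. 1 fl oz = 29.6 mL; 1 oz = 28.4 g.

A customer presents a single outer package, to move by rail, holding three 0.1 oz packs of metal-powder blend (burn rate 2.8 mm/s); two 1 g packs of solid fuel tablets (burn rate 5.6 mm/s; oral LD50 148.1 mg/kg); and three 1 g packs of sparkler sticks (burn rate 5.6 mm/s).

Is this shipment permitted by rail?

No

The metal-powder blend has burn rate 2.8 mm/s, which is > 2.5 mm/s, so it is Class 4.1 (Flammable Solid).
Burn rate 5.6 mm/s meets the Class 4.1 criterion (Flammable Solid), so the solid fuel tablets are Class 4.1.
With burn rate 5.6 mm/s (> 2.5 mm/s), the sparkler sticks fall in Class 4.1.
Total Class 4.1: (three 0.1 oz packs = 8.52 g) + (two 1 g packs = 2 g) + (three 1 g packs = 3 g) = 13.52 g.
That exceeds the Class 4.1 rail limit of 2 g.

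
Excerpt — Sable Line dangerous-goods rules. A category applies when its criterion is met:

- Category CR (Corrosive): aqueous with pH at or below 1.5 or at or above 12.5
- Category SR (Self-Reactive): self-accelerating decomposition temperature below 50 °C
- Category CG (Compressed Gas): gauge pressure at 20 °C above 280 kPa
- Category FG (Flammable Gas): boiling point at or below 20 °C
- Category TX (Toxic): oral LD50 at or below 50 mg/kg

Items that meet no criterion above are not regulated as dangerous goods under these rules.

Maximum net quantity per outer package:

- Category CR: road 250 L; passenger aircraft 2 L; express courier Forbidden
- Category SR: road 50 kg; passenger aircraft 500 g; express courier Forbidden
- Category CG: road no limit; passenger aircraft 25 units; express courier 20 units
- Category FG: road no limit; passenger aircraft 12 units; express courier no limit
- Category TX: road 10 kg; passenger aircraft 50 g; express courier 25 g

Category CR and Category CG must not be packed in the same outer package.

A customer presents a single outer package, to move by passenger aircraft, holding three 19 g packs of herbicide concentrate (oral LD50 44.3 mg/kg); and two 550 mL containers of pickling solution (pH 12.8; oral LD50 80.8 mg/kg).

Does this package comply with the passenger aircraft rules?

No

Oral LD50 44.3 mg/kg meets the Category TX criterion (Toxic), so the herbicide concentrate is Category TX.
pH 12.8 meets the Category CR criterion (Corrosive), so the pickling solution is Category CR.
Category CR quantity: two 550 mL containers = 1.1 L.
That is within the Category CR passenger aircraft limit of 2 L.
Category TX quantity: three 19 g packs = 57 g.
That exceeds the Category TX passenger aircraft limit of 50 g.
The segregation rule (Category CR with Category CG) does not apply to Category CR with Category TX.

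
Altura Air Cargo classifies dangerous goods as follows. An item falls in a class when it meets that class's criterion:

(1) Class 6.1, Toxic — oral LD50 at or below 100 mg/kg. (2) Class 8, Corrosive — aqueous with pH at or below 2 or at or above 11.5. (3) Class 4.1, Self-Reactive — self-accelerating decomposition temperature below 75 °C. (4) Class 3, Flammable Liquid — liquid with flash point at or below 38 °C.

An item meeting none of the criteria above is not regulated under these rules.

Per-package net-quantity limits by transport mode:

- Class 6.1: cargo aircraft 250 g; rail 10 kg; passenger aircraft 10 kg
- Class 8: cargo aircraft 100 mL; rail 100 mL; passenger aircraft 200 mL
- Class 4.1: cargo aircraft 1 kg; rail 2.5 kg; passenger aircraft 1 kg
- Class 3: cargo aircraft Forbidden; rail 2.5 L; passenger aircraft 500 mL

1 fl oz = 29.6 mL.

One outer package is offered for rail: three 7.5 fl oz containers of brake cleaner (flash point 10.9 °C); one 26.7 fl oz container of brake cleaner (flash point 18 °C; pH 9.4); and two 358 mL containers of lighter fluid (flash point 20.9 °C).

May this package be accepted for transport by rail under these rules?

With flash point 10.9 °C (≤ 38 °C), the brake cleaner falls in Class 3.
Brake cleaner: flash point 18 °C ≤ 38 °C → Class 3 (Flammable Liquid).
Flash point 20.9 °C meets the Class 3 criterion (Flammable Liquid), so the lighter fluid is Class 3.
Total Class 3: (three 7.5 fl oz containers = 666 mL) + (one 26.7 fl oz container = 790.32 mL) + (two 358 mL containers = 716 mL) = 2172.32 mL.
That is within the Class 3 rail limit of 2.5 L.

Yes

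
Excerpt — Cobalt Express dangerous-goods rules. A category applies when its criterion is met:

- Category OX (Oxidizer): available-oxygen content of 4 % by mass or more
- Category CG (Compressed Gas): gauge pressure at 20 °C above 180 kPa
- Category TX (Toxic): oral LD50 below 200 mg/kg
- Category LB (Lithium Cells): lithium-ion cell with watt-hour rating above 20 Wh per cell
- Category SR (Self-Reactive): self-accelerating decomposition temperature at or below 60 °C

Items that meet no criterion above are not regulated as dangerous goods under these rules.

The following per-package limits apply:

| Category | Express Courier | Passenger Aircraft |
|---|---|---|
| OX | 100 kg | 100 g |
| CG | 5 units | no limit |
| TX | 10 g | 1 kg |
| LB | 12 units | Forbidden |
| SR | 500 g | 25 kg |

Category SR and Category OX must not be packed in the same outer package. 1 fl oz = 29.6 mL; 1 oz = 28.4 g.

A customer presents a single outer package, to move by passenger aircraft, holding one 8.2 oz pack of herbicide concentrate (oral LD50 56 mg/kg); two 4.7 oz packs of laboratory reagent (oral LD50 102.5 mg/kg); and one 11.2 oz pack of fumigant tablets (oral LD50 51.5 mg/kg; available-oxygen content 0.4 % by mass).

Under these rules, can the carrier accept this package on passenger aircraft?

Oral LD50 56 mg/kg meets the Category TX criterion (Toxic), so the herbicide concentrate is Category TX.
With oral LD50 102.5 mg/kg (< 200 mg/kg), the laboratory reagent falls in Category TX.
Oral LD50 51.5 mg/kg meets the Category TX criterion (Toxic), so the fumigant tablets are Category TX.
Category TX net quantity: (one 8.2 oz pack = 232.88 g) + (two 4.7 oz packs = 266.96 g) + (one 11.2 oz pack = 318.08 g) = 817.92 g.
817.92 g ≤ 1 kg (passenger aircraft limit, Category TX) — within limit.

Yes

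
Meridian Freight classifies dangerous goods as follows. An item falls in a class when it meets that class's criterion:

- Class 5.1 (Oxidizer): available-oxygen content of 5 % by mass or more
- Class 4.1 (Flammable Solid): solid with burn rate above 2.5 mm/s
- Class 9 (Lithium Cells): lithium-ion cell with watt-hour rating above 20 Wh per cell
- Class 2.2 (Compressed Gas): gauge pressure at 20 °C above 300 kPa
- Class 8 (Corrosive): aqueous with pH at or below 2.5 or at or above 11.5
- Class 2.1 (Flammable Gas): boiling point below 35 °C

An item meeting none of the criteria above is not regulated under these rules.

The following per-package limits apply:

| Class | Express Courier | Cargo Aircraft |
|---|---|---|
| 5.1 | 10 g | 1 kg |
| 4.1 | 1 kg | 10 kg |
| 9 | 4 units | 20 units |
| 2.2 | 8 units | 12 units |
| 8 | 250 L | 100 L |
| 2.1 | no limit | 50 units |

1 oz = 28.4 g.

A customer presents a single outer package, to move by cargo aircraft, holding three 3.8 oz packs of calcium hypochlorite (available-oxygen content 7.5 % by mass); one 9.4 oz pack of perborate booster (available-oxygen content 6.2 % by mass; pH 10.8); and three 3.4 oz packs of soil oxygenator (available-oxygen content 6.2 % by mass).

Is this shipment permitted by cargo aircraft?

The calcium hypochlorite has available-oxygen content 7.5 % by mass, which is ≥ 5 % by mass, so it is Class 5.1 (Oxidizer).
Perborate booster: available-oxygen content 6.2 % by mass ≥ 5 % by mass → Class 5.1 (Oxidizer).
The soil oxygenator has available-oxygen content 6.2 % by mass, which is ≥ 5 % by mass, so it is Class 5.1 (Oxidizer).
Total Class 5.1: (three 3.8 oz packs = 323.76 g) + (one 9.4 oz pack = 266.96 g) + (three 3.4 oz packs = 289.68 g) = 880.4 g.
That is within the Class 5.1 cargo aircraft limit of 1 kg.

Yes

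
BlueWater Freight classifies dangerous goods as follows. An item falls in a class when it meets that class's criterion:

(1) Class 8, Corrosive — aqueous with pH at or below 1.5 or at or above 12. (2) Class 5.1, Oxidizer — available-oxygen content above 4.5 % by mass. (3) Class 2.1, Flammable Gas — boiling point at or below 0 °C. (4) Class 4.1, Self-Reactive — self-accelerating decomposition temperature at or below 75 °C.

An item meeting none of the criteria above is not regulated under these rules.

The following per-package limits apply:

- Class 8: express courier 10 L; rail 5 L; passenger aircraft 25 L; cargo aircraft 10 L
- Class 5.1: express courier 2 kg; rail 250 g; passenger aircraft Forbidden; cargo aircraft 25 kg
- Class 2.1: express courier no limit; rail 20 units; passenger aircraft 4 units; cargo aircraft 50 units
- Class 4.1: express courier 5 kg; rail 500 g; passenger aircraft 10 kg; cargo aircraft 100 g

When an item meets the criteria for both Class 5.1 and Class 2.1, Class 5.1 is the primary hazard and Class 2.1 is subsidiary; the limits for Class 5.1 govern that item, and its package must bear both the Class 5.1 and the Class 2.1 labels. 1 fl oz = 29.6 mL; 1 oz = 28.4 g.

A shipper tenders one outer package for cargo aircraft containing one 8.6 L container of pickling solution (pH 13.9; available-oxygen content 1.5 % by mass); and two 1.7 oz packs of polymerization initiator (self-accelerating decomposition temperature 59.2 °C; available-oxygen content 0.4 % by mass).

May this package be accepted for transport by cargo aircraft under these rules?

Yes

Pickling solution: pH 13.9 ≥ 12 → Class 8 (Corrosive).
The polymerization initiator has self-accelerating decomposition temperature 59.2 °C, which is ≤ 75 °C, so it is Class 4.1 (Self-Reactive).
Class 4.1 quantity: two 1.7 oz packs = 96.56 g.
96.56 g ≤ 100 g (cargo aircraft limit, Class 4.1) — within limit.
Class 8 quantity: 8.6 L.
That is within the Class 8 cargo aircraft limit of 10 L.
Every hazard class is within its cargo aircraft limit and no segregation rule is violated.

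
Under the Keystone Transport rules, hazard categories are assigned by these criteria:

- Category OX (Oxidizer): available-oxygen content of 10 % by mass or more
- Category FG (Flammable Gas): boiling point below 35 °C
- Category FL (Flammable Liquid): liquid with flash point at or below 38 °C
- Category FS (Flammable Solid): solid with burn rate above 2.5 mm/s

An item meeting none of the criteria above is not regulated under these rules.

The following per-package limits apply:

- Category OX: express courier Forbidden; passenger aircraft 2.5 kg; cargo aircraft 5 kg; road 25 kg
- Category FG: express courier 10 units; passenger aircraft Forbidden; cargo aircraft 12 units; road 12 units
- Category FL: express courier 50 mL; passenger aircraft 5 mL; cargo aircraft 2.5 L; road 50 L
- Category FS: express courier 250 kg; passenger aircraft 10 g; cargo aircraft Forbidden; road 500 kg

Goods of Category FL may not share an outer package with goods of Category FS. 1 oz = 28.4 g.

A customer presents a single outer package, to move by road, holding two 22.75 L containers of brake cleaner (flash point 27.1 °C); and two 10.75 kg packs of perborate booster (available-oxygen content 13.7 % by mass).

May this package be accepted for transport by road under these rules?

Yes

The brake cleaner has flash point 27.1 °C, which is ≤ 38 °C, so it is Category FL (Flammable Liquid).
The perborate booster has available-oxygen content 13.7 % by mass, which is ≥ 10 % by mass, so it is Category OX (Oxidizer).
Category FL quantity: two 22.75 L containers = 45.5 L.
That is within the Category FL road limit of 50 L.
Category OX quantity: two 10.75 kg packs = 21.5 kg.
21.5 kg ≤ 25 kg (road limit, Category OX) — within limit.
The segregation rule (Category FL with Category FS) does not apply to Category FL with Category OX.
Every hazard category is within its road limit and no segregation rule is violated.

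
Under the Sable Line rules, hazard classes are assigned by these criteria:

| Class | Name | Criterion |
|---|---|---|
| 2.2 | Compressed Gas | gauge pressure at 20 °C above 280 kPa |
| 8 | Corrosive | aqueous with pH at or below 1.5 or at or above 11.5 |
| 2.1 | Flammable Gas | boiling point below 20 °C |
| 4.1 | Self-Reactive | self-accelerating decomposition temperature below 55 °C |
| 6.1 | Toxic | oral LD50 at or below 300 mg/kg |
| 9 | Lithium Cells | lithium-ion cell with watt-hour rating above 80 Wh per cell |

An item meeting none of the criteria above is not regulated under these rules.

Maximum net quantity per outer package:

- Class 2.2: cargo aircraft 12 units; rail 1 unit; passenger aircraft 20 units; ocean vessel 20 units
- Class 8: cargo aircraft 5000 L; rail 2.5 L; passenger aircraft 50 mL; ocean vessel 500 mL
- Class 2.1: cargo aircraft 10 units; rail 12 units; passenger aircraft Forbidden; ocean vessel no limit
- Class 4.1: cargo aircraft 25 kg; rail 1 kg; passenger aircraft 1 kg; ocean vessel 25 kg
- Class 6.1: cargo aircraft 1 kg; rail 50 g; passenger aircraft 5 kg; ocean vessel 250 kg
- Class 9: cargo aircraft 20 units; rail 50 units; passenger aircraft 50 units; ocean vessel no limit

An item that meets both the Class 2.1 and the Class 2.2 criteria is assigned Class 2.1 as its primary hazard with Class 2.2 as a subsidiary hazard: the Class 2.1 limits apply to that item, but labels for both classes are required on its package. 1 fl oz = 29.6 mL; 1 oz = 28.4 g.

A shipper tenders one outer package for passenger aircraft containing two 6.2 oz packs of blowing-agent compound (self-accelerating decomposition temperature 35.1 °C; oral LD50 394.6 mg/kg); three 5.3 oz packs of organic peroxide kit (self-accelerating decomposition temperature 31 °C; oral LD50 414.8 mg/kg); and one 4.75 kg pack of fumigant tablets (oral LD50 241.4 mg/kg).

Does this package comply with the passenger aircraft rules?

With self-accelerating decomposition temperature 35.1 °C (< 55 °C), the blowing-agent compound falls in Class 4.1.
With self-accelerating decomposition temperature 31 °C (< 55 °C), the organic peroxide kit falls in Class 4.1.
Oral LD50 241.4 mg/kg meets the Class 6.1 criterion (Toxic), so the fumigant tablets are Class 6.1.
Total Class 4.1: (two 6.2 oz packs = 352.16 g) + (three 5.3 oz packs = 451.56 g) = 803.72 g.
803.72 g ≤ 1 kg (passenger aircraft limit, Class 4.1) — within limit.
Class 6.1 quantity: 4.75 kg.
4.75 kg ≤ 5 kg (passenger aircraft limit, Class 6.1) — within limit.
Every hazard class is within its passenger aircraft limit and no segregation rule is violated.

Yes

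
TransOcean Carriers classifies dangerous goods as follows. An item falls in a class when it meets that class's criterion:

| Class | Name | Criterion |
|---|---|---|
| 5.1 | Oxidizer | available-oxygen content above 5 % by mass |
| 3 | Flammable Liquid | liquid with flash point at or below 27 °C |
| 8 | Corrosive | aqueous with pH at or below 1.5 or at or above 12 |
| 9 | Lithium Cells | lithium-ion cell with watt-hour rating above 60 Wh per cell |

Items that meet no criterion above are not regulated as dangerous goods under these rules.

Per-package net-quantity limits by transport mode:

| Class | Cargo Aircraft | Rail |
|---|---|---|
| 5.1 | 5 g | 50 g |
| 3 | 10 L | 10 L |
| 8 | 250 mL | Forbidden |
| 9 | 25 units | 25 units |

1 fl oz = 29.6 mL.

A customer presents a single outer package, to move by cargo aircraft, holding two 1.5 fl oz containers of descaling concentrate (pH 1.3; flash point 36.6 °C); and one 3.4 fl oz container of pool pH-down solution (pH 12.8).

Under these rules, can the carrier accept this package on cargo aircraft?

Descaling concentrate: pH 1.3 ≤ 1.5 → Class 8 (Corrosive).
With pH 12.8 (≥ 12), the pool pH-down solution falls in Class 8.
Total Class 8: (two 1.5 fl oz containers = 88.8 mL) + (one 3.4 fl oz container = 100.64 mL) = 189.44 mL.
That is within the Class 8 cargo aircraft limit of 250 mL.

Yes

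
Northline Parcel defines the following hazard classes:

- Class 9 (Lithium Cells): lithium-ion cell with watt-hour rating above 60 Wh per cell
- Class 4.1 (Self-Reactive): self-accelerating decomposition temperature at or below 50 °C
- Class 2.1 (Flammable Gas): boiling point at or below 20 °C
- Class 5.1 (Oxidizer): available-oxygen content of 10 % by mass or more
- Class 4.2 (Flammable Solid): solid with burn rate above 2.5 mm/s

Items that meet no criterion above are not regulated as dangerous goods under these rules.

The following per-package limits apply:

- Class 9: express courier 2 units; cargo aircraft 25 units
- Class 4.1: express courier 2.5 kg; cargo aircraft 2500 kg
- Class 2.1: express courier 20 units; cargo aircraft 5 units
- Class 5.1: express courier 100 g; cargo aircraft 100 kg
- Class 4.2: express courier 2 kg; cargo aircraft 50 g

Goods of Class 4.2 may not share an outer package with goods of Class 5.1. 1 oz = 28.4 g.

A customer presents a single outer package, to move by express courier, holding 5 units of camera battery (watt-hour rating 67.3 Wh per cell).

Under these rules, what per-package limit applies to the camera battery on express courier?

Watt-hour rating 67.3 Wh per cell meets the Class 9 criterion (Lithium Cells), so the camera battery is Class 9.
The express courier limit for Class 9 is 2 units.

2 units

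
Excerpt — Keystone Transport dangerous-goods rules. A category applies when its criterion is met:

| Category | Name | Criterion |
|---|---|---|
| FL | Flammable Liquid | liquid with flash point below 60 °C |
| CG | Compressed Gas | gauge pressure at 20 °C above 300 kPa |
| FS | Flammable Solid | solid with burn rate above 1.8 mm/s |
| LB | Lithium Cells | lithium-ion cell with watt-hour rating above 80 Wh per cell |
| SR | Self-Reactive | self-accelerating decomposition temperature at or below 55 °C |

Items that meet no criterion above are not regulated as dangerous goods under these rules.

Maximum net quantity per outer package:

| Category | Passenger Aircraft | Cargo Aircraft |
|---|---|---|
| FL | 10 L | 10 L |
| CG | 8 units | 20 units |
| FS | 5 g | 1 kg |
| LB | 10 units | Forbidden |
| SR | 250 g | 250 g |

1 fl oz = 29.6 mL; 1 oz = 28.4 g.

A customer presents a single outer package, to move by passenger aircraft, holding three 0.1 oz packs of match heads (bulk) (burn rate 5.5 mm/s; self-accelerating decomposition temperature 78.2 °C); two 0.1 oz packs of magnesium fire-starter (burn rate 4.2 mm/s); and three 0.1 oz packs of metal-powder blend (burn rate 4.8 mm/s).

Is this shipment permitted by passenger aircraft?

No

Burn rate 5.5 mm/s meets the Category FS criterion (Flammable Solid), so the match heads (bulk) are Category FS.
With burn rate 4.2 mm/s (> 1.8 mm/s), the magnesium fire-starter falls in Category FS.
Metal-powder blend: burn rate 4.8 mm/s > 1.8 mm/s → Category FS (Flammable Solid).
Total Category FS: (three 0.1 oz packs = 8.52 g) + (two 0.1 oz packs = 5.68 g) + (three 0.1 oz packs = 8.52 g) = 22.72 g.
That exceeds the Category FS passenger aircraft limit of 5 g.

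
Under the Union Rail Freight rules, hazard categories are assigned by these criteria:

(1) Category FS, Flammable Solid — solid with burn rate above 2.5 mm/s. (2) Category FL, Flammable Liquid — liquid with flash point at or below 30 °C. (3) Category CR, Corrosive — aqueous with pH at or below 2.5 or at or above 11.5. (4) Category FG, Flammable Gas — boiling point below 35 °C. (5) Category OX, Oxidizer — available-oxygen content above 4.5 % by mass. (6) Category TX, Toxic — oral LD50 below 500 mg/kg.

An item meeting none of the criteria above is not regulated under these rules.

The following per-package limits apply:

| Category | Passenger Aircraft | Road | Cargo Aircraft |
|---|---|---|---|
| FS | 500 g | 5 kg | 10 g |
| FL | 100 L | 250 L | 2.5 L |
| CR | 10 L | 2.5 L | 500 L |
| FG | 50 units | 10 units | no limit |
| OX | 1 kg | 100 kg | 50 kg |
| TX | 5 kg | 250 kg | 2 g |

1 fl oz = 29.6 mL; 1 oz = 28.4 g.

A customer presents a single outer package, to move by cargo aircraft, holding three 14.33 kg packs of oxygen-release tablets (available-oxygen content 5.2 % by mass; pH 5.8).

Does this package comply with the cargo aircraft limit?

Yes

Available-oxygen content 5.2 % by mass meets the Category OX criterion (Oxidizer), so the oxygen-release tablets are Category OX.
Category OX quantity: three 14.33 kg packs = 42.99 kg.
42.99 kg is within the cargo aircraft limit of 50 kg for Category OX.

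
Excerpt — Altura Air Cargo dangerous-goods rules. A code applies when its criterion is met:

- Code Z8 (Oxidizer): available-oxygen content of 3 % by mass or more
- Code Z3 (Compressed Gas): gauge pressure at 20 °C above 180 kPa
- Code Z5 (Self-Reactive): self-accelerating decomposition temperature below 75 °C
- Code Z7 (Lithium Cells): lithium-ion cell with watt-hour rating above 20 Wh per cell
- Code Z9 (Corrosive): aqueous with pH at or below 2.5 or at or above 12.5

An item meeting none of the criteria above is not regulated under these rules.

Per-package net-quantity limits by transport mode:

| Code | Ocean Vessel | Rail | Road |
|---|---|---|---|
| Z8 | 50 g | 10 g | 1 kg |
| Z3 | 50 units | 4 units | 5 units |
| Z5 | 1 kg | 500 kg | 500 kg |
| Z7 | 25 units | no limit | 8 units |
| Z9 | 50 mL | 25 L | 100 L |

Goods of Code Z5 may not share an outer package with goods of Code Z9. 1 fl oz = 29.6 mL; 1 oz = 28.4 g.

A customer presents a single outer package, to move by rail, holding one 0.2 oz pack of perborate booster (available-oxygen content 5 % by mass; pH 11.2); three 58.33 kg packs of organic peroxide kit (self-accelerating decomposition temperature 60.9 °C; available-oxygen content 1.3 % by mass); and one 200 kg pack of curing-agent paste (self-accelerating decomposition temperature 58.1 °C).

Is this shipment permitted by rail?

The perborate booster has available-oxygen content 5 % by mass, which is ≥ 3 % by mass, so it is Code Z8 (Oxidizer).
With self-accelerating decomposition temperature 60.9 °C (< 75 °C), the organic peroxide kit falls in Code Z5.
The curing-agent paste has self-accelerating decomposition temperature 58.1 °C, which is < 75 °C, so it is Code Z5 (Self-Reactive).
Total Code Z5: (three 58.33 kg packs = 174.99 kg) + 200 kg = 374.99 kg.
That is within the Code Z5 rail limit of 500 kg.
Code Z8 quantity: one 0.2 oz pack = 5.68 g.
That is within the Code Z8 rail limit of 10 g.
The segregation rule (Code Z5 with Code Z9) does not apply to Code Z5 with Code Z8.
Every hazard code is within its rail limit and no segregation rule is violated.

Yes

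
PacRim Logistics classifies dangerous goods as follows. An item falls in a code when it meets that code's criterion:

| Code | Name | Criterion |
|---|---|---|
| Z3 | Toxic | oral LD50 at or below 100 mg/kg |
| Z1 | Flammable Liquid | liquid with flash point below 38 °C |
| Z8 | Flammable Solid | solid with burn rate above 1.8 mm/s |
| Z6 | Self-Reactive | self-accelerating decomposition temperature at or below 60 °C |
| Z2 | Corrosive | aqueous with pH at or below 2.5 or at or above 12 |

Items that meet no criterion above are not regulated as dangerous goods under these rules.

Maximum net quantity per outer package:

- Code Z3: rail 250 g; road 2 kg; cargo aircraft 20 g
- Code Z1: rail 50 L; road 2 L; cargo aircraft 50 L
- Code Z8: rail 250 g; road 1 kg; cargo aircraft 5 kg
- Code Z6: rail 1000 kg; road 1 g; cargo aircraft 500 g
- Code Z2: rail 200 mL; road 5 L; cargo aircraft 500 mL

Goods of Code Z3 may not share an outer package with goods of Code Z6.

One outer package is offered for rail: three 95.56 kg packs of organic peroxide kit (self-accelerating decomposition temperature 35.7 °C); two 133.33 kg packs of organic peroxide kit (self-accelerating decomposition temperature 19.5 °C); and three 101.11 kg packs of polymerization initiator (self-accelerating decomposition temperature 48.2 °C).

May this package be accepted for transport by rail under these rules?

The organic peroxide kit has self-accelerating decomposition temperature 35.7 °C, which is ≤ 60 °C, so it is Code Z6 (Self-Reactive).
Organic peroxide kit: self-accelerating decomposition temperature 19.5 °C ≤ 60 °C → Code Z6 (Self-Reactive).
Self-accelerating decomposition temperature 48.2 °C meets the Code Z6 criterion (Self-Reactive), so the polymerization initiator is Code Z6.
Code Z6 net quantity: (three 95.56 kg packs = 286.68 kg) + (two 133.33 kg packs = 266.66 kg) + (three 101.11 kg packs = 303.33 kg) = 856.67 kg.
856.67 kg ≤ 1000 kg (rail limit, Code Z6) — within limit.

Yes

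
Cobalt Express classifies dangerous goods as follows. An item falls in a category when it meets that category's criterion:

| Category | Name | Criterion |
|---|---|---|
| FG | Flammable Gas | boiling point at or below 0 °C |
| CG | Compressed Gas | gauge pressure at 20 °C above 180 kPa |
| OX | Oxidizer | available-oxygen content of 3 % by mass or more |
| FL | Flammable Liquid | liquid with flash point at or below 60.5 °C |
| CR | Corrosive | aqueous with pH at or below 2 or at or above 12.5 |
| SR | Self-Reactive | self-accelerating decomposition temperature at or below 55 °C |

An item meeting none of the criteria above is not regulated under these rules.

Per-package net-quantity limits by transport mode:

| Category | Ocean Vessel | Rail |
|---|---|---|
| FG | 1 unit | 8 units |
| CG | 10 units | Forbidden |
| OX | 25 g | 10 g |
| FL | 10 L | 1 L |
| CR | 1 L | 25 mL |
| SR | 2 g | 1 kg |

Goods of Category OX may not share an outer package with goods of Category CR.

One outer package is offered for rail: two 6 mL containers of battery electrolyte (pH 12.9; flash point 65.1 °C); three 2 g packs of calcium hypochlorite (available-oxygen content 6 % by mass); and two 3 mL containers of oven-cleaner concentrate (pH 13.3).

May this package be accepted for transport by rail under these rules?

pH 12.9 meets the Category CR criterion (Corrosive), so the battery electrolyte is Category CR.
Available-oxygen content 6 % by mass meets the Category OX criterion (Oxidizer), so the calcium hypochlorite is Category OX.
The oven-cleaner concentrate has pH 13.3, which is ≥ 12.5, so it is Category CR (Corrosive).
Category OX quantity: three 2 g packs = 6 g.
6 g ≤ 10 g (rail limit, Category OX) — within limit.
Category CR net quantity: (two 6 mL containers = 12 mL) + (two 3 mL containers = 6 mL) = 18 mL.
18 mL ≤ 25 mL (rail limit, Category CR) — within limit.
Category OX and Category CR may not share an outer package.

No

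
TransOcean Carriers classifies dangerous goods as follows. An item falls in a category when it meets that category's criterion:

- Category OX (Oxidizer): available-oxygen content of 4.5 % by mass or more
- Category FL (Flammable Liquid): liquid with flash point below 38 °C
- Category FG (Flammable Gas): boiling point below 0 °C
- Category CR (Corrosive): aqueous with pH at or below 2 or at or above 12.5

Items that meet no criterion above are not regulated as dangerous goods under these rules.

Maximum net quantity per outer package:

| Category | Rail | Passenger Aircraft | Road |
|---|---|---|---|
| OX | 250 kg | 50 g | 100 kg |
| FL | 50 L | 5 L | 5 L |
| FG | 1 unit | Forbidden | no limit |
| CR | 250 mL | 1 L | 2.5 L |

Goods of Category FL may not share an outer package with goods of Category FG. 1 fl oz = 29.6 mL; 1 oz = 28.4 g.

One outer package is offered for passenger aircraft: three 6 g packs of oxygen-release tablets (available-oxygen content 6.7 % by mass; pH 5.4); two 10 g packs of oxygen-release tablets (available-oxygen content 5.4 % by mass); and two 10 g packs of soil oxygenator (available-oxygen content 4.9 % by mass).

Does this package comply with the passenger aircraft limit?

Oxygen-release tablets: available-oxygen content 6.7 % by mass ≥ 4.5 % by mass → Category OX (Oxidizer).
Available-oxygen content 5.4 % by mass meets the Category OX criterion (Oxidizer), so the oxygen-release tablets are Category OX.
The soil oxygenator has available-oxygen content 4.9 % by mass, which is ≥ 4.5 % by mass, so it is Category OX (Oxidizer).
Category OX net quantity: (three 6 g packs = 18 g) + (two 10 g packs = 20 g) + (two 10 g packs = 20 g) = 58 g.
58 g exceeds the passenger aircraft limit of 50 g for Category OX.

No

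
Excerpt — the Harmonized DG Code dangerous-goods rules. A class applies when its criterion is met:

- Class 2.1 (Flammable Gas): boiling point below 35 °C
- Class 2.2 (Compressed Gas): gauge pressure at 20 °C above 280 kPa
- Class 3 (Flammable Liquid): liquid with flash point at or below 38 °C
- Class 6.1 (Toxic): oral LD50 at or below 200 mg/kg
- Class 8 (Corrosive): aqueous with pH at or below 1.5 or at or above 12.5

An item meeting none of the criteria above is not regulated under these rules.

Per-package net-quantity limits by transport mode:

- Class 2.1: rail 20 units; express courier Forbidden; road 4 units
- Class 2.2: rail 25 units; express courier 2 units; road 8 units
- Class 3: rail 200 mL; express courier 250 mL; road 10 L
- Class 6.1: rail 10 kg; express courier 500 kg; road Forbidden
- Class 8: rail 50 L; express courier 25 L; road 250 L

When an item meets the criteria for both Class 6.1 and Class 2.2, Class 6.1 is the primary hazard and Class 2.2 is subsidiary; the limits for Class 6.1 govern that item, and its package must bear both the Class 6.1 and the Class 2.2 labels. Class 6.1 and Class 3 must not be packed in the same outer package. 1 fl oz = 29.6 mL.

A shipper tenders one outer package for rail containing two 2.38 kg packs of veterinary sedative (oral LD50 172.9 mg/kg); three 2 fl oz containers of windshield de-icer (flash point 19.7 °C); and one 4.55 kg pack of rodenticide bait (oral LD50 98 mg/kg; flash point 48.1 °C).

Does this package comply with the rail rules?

The veterinary sedative has oral LD50 172.9 mg/kg, which is ≤ 200 mg/kg, so it is Class 6.1 (Toxic).
The windshield de-icer has flash point 19.7 °C, which is ≤ 38 °C, so it is Class 3 (Flammable Liquid).
Rodenticide bait: oral LD50 98 mg/kg ≤ 200 mg/kg → Class 6.1 (Toxic).
Class 6.1 net quantity: (two 2.38 kg packs = 4.76 kg) + 4.55 kg = 9.31 kg.
9.31 kg ≤ 10 kg (rail limit, Class 6.1) — within limit.
Class 3 quantity: three 2 fl oz containers = 177.6 mL.
That is within the Class 3 rail limit of 200 mL.
Class 6.1 and Class 3 may not share an outer package.

No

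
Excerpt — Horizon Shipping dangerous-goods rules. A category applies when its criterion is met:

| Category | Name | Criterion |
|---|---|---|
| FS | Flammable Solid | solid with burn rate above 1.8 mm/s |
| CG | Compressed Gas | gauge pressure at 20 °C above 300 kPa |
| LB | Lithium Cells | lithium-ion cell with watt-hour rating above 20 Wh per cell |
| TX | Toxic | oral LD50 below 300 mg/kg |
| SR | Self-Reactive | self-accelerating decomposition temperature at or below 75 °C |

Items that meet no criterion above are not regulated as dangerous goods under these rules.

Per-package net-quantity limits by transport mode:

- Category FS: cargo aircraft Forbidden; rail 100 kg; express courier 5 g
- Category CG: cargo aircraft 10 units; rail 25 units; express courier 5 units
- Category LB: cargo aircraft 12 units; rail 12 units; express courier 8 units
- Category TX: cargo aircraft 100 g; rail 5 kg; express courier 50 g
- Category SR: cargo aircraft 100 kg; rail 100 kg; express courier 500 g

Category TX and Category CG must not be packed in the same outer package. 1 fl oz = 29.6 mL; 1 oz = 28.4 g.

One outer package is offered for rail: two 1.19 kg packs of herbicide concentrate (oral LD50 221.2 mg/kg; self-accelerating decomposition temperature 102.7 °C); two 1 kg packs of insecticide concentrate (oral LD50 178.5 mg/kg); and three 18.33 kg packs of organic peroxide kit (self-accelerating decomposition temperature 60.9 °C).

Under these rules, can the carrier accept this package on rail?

Oral LD50 221.2 mg/kg meets the Category TX criterion (Toxic), so the herbicide concentrate is Category TX.
Oral LD50 178.5 mg/kg meets the Category TX criterion (Toxic), so the insecticide concentrate is Category TX.
With self-accelerating decomposition temperature 60.9 °C (≤ 75 °C), the organic peroxide kit falls in Category SR.
Category TX net quantity: (two 1.19 kg packs = 2.38 kg) + (two 1 kg packs = 2 kg) = 4.38 kg.
4.38 kg is within the rail limit of 5 kg for Category TX.
Category SR quantity: three 18.33 kg packs = 54.99 kg.
54.99 kg ≤ 100 kg (rail limit, Category SR) — within limit.
The segregation rule (Category TX with Category CG) does not apply to Category TX with Category SR.
Every hazard category is within its rail limit and no segregation rule is violated.

Yes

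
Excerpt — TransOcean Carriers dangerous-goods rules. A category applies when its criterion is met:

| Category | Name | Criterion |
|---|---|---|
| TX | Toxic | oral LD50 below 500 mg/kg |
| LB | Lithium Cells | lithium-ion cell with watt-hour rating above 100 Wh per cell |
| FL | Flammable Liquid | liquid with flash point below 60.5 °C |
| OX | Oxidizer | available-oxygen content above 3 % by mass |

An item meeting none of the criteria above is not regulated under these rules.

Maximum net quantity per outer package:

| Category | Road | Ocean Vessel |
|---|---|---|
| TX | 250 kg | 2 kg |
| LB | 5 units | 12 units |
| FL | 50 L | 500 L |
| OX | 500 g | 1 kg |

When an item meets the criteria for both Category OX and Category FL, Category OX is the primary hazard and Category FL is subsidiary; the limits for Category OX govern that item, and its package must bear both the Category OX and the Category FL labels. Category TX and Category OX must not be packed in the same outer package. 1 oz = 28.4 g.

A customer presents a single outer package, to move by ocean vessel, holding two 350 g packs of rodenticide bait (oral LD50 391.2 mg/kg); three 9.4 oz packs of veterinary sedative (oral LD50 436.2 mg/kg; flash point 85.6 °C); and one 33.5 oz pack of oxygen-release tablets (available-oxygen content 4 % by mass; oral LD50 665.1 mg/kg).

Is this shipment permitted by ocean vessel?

No

The rodenticide bait has oral LD50 391.2 mg/kg, which is < 500 mg/kg, so it is Category TX (Toxic).
Oral LD50 436.2 mg/kg meets the Category TX criterion (Toxic), so the veterinary sedative is Category TX.
With available-oxygen content 4 % by mass (> 3 % by mass), the oxygen-release tablets fall in Category OX.
Total Category TX: (two 350 g packs = 700 g) + (three 9.4 oz packs = 800.88 g) = 1500.88 g.
That is within the Category TX ocean vessel limit of 2 kg.
Category OX quantity: one 33.5 oz pack = 951.4 g.
That is within the Category OX ocean vessel limit of 1 kg.
Category TX and Category OX may not share an outer package.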